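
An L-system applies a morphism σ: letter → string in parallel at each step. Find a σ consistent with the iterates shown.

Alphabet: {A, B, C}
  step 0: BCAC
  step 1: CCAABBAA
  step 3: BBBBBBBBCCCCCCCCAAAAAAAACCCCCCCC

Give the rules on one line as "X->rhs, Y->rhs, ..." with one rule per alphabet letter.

  step 0 ⇒ step 1: BCAC ⇒ CC·AA·BB·AA
    A ↦ BB
    B ↦ CC
    C ↦ AA

A->BB, B->CC, C->AA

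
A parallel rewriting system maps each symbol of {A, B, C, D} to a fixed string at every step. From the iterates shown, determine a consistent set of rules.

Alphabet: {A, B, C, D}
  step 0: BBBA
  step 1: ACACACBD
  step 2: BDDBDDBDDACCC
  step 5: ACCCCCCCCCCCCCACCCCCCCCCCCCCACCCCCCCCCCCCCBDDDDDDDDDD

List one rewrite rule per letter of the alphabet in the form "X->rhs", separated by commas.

A->BD, B->AC, C->D, D->CC

  step 1 ⇒ step 2: ACACACBD ⇒ BD·D·BD·D·BD·D·AC·CC
    A ↦ BD
    B ↦ AC
    C ↦ D
    D ↦ CC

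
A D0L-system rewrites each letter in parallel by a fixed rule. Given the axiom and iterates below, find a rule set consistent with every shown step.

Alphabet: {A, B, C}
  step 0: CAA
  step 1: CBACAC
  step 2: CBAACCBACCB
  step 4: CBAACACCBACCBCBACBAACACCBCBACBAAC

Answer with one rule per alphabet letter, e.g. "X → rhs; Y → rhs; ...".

A->AC, B->A, C->CB

  step 1 ⇒ step 2: CBACAC ⇒ CB·A·AC·CB·AC·CB
    A ↦ AC
    B ↦ A
    C ↦ CB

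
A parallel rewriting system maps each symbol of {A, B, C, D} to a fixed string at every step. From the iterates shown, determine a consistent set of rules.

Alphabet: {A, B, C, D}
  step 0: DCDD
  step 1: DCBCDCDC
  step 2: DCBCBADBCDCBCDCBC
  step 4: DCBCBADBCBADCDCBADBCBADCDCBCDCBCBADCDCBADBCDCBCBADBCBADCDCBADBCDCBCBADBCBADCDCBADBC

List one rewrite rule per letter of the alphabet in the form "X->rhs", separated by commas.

A->C, B->BAD, C->BC, D->DC

  step 1 ⇒ step 2: DCBCDCDC ⇒ DC·BC·BAD·BC·DC·BC·DC·BC
    B ↦ BAD
    C ↦ BC
    D ↦ DC
    A ↦ C  (constrained at step 2)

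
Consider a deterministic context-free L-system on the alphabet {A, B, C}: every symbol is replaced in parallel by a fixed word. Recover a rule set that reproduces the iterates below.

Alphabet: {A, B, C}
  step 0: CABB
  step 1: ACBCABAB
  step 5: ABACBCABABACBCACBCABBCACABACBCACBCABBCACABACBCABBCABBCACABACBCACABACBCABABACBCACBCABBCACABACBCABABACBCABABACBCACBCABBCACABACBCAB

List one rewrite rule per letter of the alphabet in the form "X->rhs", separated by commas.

  step 0 ⇒ step 1: CABB ⇒ AC·BC·AB·AB
    A ↦ BC
    B ↦ AB
    C ↦ AC

A->BC, B->AB, C->AC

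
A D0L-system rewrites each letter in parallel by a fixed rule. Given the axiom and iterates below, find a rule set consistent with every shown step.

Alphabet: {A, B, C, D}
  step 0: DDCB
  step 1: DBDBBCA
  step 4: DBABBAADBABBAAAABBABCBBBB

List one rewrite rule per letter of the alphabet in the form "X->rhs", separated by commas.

A->BB, B->A, C->BC, D->DB

  step 0 ⇒ step 1: DDCB ⇒ DB·DB·BC·A
    B ↦ A
    C ↦ BC
    D ↦ DB
    A ↦ BB  (constrained at step 1)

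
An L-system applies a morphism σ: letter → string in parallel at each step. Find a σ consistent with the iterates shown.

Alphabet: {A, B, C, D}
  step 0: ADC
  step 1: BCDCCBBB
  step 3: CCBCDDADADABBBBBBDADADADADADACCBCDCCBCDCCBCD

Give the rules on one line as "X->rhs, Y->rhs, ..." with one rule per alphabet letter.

A->BCD, B->DA, C->BBB, D->CC

  step 0 ⇒ step 1: ADC ⇒ BCD·CC·BBB
    A ↦ BCD
    C ↦ BBB
    D ↦ CC
    B ↦ DA  (constrained at step 1)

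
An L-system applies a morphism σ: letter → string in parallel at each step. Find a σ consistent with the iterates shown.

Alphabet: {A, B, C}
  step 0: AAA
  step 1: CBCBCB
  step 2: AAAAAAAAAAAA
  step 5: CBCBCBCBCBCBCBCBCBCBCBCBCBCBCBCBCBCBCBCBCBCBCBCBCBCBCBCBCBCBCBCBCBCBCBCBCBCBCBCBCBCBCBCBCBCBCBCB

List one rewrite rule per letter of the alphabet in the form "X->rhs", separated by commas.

  step 1 ⇒ step 2: CBCBCB ⇒ AAA·A·AAA·A·AAA·A
    B ↦ A
    C ↦ AAA
  step 0 ⇒ step 1: AAA ⇒ CB·CB·CB
    A ↦ CB

A->CB, B->A, C->AAA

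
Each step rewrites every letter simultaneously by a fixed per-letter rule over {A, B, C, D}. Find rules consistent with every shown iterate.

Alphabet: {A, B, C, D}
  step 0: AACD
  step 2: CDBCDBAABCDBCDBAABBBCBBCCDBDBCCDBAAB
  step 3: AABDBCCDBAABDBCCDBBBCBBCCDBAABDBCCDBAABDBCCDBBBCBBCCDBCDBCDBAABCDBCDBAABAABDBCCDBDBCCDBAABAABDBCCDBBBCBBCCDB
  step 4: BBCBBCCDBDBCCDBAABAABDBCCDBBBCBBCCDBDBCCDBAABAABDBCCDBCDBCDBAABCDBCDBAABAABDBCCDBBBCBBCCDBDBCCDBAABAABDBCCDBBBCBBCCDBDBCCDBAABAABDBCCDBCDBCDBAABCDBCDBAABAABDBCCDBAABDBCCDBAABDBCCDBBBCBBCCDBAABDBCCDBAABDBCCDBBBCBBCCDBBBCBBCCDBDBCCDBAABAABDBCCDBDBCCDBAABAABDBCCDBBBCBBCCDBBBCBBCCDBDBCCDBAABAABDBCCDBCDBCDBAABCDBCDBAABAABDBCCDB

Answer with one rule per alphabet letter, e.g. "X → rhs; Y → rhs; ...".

A->BBC, B->CDB, C->AAB, D->DBC

  step 3 ⇒ step 4: AABDBCCDBAABDBCCDBBBCBBCCDBAABDBCCDBAABDBCCDBBBCBBCCDBCDBCDBAABCDBCDBAABAABDBCCDBDBCCDBAABAABDBCCDBBBCBBCCDB ⇒ BBC·BBC·CDB·DBC·CDB·AAB·AAB·DBC·CDB·BBC·BBC·CDB·DBC·CDB·AAB·AAB·DBC·CDB·CDB·CDB·AAB·CDB·CDB·AAB·AAB·DBC·CDB·BBC·BBC·CDB·DBC·CDB·AAB·AAB·DBC·CDB·BBC·BBC·CDB·DBC·CDB·AAB·AAB·DBC·CDB·CDB·CDB·AAB·CDB·CDB·AAB·AAB·DBC·CDB·AAB·DBC·CDB·AAB·DBC·CDB·BBC·BBC·CDB·AAB·DBC·CDB·AAB·DBC·CDB·BBC·BBC·CDB·BBC·BBC·CDB·DBC·CDB·AAB·AAB·DBC·CDB·DBC·CDB·AAB·AAB·DBC·CDB·BBC·BBC·CDB·BBC·BBC·CDB·DBC·CDB·AAB·AAB·DBC·CDB·CDB·CDB·AAB·CDB·CDB·AAB·AAB·DBC·CDB
    A ↦ BBC
    B ↦ CDB
    C ↦ AAB
    D ↦ DBC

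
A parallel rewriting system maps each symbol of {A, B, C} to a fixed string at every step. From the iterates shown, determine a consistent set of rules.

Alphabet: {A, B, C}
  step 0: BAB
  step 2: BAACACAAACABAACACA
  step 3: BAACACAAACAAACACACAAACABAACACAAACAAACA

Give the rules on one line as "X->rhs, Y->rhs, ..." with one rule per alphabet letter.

  step 2 ⇒ step 3: BAACACAAACABAACACA ⇒ BAA·CA·CA·AA·CA·AA·CA·CA·CA·AA·CA·BAA·CA·CA·AA·CA·AA·CA
    A ↦ CA
    B ↦ BAA
    C ↦ AA

A->CA, B->BAA, C->AA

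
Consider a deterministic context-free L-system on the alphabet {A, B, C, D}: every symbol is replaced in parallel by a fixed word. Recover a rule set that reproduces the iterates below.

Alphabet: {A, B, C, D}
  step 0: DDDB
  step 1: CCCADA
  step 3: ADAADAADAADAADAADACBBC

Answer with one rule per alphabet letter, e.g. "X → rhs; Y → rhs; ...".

A->D, B->ADA, C->BB, D->C

  step 0 ⇒ step 1: DDDB ⇒ C·C·C·ADA
    B ↦ ADA
    D ↦ C
    A ↦ D  (constrained at step 1)
    C ↦ BB  (constrained at step 1)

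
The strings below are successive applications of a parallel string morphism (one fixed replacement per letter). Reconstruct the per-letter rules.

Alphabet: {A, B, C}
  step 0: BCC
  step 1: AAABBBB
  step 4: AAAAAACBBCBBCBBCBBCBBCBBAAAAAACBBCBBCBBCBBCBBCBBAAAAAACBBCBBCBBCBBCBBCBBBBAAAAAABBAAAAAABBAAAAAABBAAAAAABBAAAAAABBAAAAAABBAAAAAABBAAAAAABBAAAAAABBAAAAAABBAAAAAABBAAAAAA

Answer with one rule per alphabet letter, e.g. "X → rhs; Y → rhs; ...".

A->CBB, B->AAA, C->BB

  step 0 ⇒ step 1: BCC ⇒ AAA·BB·BB
    B ↦ AAA
    C ↦ BB
    A ↦ CBB  (constrained at step 1)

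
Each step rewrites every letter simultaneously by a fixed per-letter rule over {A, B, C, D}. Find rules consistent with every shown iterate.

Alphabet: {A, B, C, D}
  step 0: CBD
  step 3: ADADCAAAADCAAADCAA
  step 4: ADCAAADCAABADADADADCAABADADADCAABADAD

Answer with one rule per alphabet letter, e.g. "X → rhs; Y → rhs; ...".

  step 3 ⇒ step 4: ADADCAAAADCAAADCAA ⇒ AD·CAA·AD·CAA·B·AD·AD·AD·AD·CAA·B·AD·AD·AD·CAA·B·AD·AD
    A ↦ AD
    C ↦ B
    D ↦ CAA
    B ↦ A  (constrained at step 0)

A->AD, B->A, C->B, D->CAA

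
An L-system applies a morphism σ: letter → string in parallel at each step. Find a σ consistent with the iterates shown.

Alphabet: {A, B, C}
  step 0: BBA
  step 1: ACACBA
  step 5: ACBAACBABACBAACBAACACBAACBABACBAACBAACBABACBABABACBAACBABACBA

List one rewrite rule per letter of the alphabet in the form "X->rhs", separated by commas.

  step 0 ⇒ step 1: BBA ⇒ AC·AC·BA
    A ↦ BA
    B ↦ AC
    C ↦ B  (constrained at step 1)

A->BA, B->AC, C->B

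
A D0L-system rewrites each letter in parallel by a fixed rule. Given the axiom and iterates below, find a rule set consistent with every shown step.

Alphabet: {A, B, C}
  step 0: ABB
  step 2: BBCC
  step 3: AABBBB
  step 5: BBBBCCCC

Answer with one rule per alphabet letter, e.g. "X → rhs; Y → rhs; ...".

A->C, B->A, C->BB

  step 2 ⇒ step 3: BBCC ⇒ A·A·BB·BB
    B ↦ A
    C ↦ BB
    A ↦ C  (constrained at step 0)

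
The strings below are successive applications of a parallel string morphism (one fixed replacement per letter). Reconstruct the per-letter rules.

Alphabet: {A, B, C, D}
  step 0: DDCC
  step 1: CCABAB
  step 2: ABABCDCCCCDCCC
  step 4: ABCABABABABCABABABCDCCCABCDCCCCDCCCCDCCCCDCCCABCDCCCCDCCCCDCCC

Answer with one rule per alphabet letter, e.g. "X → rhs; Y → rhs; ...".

  step 1 ⇒ step 2: CCABAB ⇒ AB·AB·CD·CCC·CD·CCC
    A ↦ CD
    B ↦ CCC
    C ↦ AB
  step 0 ⇒ step 1: DDCC ⇒ C·C·AB·AB
    D ↦ C

A->CD, B->CCC, C->AB, D->C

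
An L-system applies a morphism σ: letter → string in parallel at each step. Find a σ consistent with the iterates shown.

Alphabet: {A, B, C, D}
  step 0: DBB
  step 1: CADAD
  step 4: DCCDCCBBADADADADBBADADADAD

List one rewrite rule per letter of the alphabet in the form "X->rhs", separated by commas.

A->DC, B->AD, C->BB, D->C

  step 0 ⇒ step 1: DBB ⇒ C·AD·AD
    B ↦ AD
    D ↦ C
    A ↦ DC  (constrained at step 1)
    C ↦ BB  (constrained at step 1)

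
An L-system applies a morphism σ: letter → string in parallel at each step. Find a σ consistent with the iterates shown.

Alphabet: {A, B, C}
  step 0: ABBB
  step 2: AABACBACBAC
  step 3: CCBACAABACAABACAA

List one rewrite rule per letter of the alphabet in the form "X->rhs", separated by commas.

  step 2 ⇒ step 3: AABACBACBAC ⇒ C·C·BA·C·AA·BA·C·AA·BA·C·AA
    A ↦ C
    B ↦ BA
    C ↦ AA

A->C, B->BA, C->AA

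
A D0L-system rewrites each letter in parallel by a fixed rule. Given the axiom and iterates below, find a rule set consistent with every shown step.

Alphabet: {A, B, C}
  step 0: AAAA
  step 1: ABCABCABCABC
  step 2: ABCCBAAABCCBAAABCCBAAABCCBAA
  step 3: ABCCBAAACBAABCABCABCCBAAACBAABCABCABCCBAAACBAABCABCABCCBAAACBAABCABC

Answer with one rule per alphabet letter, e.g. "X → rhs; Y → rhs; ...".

  step 2 ⇒ step 3: ABCCBAAABCCBAAABCCBAAABCCBAA ⇒ ABC·CBA·A·A·CBA·ABC·ABC·ABC·CBA·A·A·CBA·ABC·ABC·ABC·CBA·A·A·CBA·ABC·ABC·ABC·CBA·A·A·CBA·ABC·ABC
    A ↦ ABC
    B ↦ CBA
    C ↦ A

A->ABC, B->CBA, C->A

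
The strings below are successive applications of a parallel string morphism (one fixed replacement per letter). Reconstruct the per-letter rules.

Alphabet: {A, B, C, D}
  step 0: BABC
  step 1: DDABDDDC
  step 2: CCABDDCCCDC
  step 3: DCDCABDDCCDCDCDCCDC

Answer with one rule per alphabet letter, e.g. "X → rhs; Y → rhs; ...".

  step 2 ⇒ step 3: CCABDDCCCDC ⇒ DC·DC·AB·DD·C·C·DC·DC·DC·C·DC
    A ↦ AB
    B ↦ DD
    C ↦ DC
    D ↦ C

A->AB, B->DD, C->DC, D->C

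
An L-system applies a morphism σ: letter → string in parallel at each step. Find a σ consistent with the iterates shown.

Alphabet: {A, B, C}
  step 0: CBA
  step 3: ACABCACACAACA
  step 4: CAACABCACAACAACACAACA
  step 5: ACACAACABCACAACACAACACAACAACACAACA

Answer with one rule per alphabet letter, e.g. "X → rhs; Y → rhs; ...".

A->CA, B->BC, C->A

  step 4 ⇒ step 5: CAACABCACAACAACACAACA ⇒ A·CA·CA·A·CA·BC·A·CA·A·CA·CA·A·CA·CA·A·CA·A·CA·CA·A·CA
    A ↦ CA
    B ↦ BC
    C ↦ A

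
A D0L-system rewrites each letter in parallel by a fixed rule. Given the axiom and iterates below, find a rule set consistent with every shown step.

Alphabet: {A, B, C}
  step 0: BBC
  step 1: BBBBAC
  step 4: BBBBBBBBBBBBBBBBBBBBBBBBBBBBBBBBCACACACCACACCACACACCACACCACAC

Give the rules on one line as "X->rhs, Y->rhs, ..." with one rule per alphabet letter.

A->CAC, B->BB, C->AC

  step 0 ⇒ step 1: BBC ⇒ BB·BB·AC
    B ↦ BB
    C ↦ AC
    A ↦ CAC  (constrained at step 1)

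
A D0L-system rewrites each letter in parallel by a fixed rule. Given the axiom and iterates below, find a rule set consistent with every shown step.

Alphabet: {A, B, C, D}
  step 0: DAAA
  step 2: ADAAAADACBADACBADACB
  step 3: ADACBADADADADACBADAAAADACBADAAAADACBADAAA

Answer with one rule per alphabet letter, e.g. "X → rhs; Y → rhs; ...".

A->AD, B->A, C->AA, D->ACB

  step 2 ⇒ step 3: ADAAAADACBADACBADACB ⇒ AD·ACB·AD·AD·AD·AD·ACB·AD·AA·A·AD·ACB·AD·AA·A·AD·ACB·AD·AA·A
    A ↦ AD
    B ↦ A
    C ↦ AA
    D ↦ ACB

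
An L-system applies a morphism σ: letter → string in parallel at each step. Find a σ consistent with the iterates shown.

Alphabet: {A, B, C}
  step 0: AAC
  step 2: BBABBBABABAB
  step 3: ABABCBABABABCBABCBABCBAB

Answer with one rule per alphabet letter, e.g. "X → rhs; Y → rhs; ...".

A->CB, B->AB, C->BB

  step 2 ⇒ step 3: BBABBBABABAB ⇒ AB·AB·CB·AB·AB·AB·CB·AB·CB·AB·CB·AB
    A ↦ CB
    B ↦ AB
    C ↦ BB  (constrained at step 0)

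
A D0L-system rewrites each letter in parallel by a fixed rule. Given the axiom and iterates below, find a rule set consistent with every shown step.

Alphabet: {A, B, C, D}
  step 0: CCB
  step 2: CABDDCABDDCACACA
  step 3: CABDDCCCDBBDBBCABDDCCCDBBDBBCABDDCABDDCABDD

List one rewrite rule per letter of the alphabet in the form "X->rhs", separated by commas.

A->BDD, B->CCC, C->CA, D->DBB

  step 2 ⇒ step 3: CABDDCABDDCACACA ⇒ CA·BDD·CCC·DBB·DBB·CA·BDD·CCC·DBB·DBB·CA·BDD·CA·BDD·CA·BDD
    A ↦ BDD
    B ↦ CCC
    C ↦ CA
    D ↦ DBB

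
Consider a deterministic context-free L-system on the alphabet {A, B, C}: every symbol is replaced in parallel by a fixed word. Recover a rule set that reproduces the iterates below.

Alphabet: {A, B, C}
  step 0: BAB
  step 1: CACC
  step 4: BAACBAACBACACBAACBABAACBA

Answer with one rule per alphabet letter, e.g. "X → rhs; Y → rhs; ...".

A->AC, B->C, C->BA

  step 0 ⇒ step 1: BAB ⇒ C·AC·C
    A ↦ AC
    B ↦ C
    C ↦ BA  (constrained at step 1)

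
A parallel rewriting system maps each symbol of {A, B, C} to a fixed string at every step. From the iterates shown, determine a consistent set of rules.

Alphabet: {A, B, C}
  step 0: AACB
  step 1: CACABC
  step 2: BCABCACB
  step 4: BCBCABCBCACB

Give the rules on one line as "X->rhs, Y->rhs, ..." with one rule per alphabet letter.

A->CA, B->C, C->B

  step 1 ⇒ step 2: CACABC ⇒ B·CA·B·CA·C·B
    A ↦ CA
    B ↦ C
    C ↦ B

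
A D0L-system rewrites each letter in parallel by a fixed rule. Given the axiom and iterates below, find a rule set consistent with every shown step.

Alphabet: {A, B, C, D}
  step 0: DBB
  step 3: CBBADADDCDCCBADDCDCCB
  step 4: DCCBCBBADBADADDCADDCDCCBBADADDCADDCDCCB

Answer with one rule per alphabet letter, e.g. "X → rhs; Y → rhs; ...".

A->B, B->CB, C->DC, D->AD

  step 3 ⇒ step 4: CBBADADDCDCCBADDCDCCB ⇒ DC·CB·CB·B·AD·B·AD·AD·DC·AD·DC·DC·CB·B·AD·AD·DC·AD·DC·DC·CB
    A ↦ B
    B ↦ CB
    C ↦ DC
    D ↦ AD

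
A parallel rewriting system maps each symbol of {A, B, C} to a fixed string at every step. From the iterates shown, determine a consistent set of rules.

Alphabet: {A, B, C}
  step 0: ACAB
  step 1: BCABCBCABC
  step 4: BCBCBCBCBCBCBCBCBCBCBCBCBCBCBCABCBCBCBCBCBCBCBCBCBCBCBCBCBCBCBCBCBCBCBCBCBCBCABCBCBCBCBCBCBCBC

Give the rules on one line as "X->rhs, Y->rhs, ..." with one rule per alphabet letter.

  step 0 ⇒ step 1: ACAB ⇒ BCA·BC·BCA·BC
    A ↦ BCA
    B ↦ BC
    C ↦ BC

A->BCA, B->BC, C->BC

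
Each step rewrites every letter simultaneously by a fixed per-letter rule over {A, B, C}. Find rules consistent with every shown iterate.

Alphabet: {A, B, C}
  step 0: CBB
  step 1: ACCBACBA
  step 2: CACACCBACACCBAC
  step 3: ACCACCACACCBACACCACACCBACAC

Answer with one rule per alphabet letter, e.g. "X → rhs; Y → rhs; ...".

  step 2 ⇒ step 3: CACACCBACACCBAC ⇒ AC·C·AC·C·AC·AC·CBA·C·AC·C·AC·AC·CBA·C·AC
    A ↦ C
    B ↦ CBA
    C ↦ AC

A->C, B->CBA, C->AC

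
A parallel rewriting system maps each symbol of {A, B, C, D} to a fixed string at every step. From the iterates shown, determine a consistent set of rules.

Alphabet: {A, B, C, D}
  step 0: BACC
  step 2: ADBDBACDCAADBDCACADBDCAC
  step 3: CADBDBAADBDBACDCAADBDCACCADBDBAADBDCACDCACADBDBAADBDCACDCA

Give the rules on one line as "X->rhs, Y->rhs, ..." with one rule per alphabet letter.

A->C, B->DBA, C->DCA, D->ADB

  step 2 ⇒ step 3: ADBDBACDCAADBDCACADBDCAC ⇒ C·ADB·DBA·ADB·DBA·C·DCA·ADB·DCA·C·C·ADB·DBA·ADB·DCA·C·DCA·C·ADB·DBA·ADB·DCA·C·DCA
    A ↦ C
    B ↦ DBA
    C ↦ DCA
    D ↦ ADB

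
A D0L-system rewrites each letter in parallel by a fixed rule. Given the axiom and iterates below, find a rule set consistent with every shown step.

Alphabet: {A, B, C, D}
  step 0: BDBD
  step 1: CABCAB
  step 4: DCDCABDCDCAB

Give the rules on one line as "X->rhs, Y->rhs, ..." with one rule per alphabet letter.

A->D, B->C, C->D, D->AB

  step 0 ⇒ step 1: BDBD ⇒ C·AB·C·AB
    B ↦ C
    D ↦ AB
    A ↦ D  (constrained at step 1)
    C ↦ D  (constrained at step 1)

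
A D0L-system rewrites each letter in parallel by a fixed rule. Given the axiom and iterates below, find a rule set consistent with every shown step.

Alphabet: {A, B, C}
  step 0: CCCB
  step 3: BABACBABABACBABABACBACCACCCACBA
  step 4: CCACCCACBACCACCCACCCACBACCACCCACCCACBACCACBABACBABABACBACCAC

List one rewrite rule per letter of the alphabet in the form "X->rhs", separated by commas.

A->C, B->CCA, C->BA

  step 3 ⇒ step 4: BABACBABABACBABABACBACCACCCACBA ⇒ CCA·C·CCA·C·BA·CCA·C·CCA·C·CCA·C·BA·CCA·C·CCA·C·CCA·C·BA·CCA·C·BA·BA·C·BA·BA·BA·C·BA·CCA·C
    A ↦ C
    B ↦ CCA
    C ↦ BA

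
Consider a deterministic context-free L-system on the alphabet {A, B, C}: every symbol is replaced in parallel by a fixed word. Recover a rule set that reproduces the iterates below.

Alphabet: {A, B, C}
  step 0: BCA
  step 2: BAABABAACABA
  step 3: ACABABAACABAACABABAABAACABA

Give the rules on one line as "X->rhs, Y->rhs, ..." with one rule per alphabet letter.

  step 2 ⇒ step 3: BAABABAACABA ⇒ ACA·BA·BA·ACA·BA·ACA·BA·BA·A·BA·ACA·BA
    A ↦ BA
    B ↦ ACA
    C ↦ A

A->BA, B->ACA, C->A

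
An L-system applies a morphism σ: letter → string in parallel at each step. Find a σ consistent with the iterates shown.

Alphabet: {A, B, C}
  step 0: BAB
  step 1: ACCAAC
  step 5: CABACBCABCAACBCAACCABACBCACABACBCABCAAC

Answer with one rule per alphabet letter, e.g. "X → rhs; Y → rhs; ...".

A->CA, B->AC, C->B

  step 0 ⇒ step 1: BAB ⇒ AC·CA·AC
    A ↦ CA
    B ↦ AC
    C ↦ B  (constrained at step 1)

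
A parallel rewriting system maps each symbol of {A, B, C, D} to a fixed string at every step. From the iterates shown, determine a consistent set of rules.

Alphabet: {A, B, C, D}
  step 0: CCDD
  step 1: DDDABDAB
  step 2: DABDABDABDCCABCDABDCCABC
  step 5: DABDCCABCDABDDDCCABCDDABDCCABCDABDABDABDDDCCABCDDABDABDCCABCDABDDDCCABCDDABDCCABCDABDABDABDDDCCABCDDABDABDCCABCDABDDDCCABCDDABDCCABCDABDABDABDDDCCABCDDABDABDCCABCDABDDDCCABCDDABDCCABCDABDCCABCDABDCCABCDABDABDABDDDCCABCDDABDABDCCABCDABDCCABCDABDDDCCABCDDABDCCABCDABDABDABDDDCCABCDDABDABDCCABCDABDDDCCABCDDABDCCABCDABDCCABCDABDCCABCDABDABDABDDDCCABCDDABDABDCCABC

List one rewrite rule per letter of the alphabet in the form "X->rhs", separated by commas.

A->DCC, B->ABC, C->D, D->DAB

  step 1 ⇒ step 2: DDDABDAB ⇒ DAB·DAB·DAB·DCC·ABC·DAB·DCC·ABC
    A ↦ DCC
    B ↦ ABC
    D ↦ DAB
  step 0 ⇒ step 1: CCDD ⇒ D·D·DAB·DAB
    C ↦ D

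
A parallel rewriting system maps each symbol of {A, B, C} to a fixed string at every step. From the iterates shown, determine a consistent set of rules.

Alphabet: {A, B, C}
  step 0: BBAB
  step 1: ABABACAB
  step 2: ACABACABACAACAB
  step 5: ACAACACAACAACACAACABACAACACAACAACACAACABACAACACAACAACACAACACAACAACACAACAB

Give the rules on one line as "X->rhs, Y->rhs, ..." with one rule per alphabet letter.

A->AC, B->AB, C->A

  step 1 ⇒ step 2: ABABACAB ⇒ AC·AB·AC·AB·AC·A·AC·AB
    A ↦ AC
    B ↦ AB
    C ↦ A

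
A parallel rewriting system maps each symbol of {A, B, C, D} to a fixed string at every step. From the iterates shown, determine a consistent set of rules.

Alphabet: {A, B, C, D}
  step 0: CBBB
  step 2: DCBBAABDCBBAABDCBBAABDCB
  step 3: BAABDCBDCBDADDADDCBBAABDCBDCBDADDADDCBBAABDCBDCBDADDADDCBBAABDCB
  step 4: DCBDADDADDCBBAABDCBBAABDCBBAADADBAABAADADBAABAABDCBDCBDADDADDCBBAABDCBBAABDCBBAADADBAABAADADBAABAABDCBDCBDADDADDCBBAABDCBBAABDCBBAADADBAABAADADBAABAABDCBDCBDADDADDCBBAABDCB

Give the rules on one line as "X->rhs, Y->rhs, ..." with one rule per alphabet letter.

A->DAD, B->DCB, C->B, D->BAA

  step 3 ⇒ step 4: BAABDCBDCBDADDADDCBBAABDCBDCBDADDADDCBBAABDCBDCBDADDADDCBBAABDCB ⇒ DCB·DAD·DAD·DCB·BAA·B·DCB·BAA·B·DCB·BAA·DAD·BAA·BAA·DAD·BAA·BAA·B·DCB·DCB·DAD·DAD·DCB·BAA·B·DCB·BAA·B·DCB·BAA·DAD·BAA·BAA·DAD·BAA·BAA·B·DCB·DCB·DAD·DAD·DCB·BAA·B·DCB·BAA·B·DCB·BAA·DAD·BAA·BAA·DAD·BAA·BAA·B·DCB·DCB·DAD·DAD·DCB·BAA·B·DCB
    A ↦ DAD
    B ↦ DCB
    C ↦ B
    D ↦ BAA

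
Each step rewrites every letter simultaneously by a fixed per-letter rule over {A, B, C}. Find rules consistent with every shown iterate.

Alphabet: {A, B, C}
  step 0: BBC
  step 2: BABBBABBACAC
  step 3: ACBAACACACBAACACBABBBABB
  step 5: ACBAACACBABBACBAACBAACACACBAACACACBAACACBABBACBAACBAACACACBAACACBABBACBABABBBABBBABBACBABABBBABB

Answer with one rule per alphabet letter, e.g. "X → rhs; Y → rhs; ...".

  step 2 ⇒ step 3: BABBBABBACAC ⇒ AC·BA·AC·AC·AC·BA·AC·AC·BA·BB·BA·BB
    A ↦ BA
    B ↦ AC
    C ↦ BB

A->BA, B->AC, C->BB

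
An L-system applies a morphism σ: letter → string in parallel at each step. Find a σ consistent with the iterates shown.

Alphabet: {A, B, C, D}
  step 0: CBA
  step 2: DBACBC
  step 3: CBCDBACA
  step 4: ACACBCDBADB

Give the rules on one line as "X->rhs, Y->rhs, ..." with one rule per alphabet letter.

A->DB, B->C, C->A, D->CB

  step 3 ⇒ step 4: CBCDBACA ⇒ A·C·A·CB·C·DB·A·DB
    A ↦ DB
    B ↦ C
    C ↦ A
    D ↦ CB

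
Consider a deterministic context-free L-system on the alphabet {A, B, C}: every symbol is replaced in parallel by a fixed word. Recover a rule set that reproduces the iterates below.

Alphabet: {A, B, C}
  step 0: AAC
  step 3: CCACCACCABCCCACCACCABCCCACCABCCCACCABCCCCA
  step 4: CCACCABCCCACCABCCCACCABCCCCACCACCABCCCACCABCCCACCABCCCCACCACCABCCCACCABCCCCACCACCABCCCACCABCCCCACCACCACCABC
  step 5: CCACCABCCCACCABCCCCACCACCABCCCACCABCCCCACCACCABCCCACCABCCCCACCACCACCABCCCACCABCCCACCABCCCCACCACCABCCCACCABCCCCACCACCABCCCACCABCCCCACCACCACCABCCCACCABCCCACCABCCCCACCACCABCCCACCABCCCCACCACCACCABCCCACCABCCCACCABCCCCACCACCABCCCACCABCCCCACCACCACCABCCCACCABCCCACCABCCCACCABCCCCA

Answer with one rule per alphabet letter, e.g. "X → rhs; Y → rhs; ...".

  step 4 ⇒ step 5: CCACCABCCCACCABCCCACCABCCCCACCACCABCCCACCABCCCACCABCCCCACCACCABCCCACCABCCCCACCACCABCCCACCABCCCCACCACCACCABC ⇒ CCA·CCA·BC·CCA·CCA·BC·C·CCA·CCA·CCA·BC·CCA·CCA·BC·C·CCA·CCA·CCA·BC·CCA·CCA·BC·C·CCA·CCA·CCA·CCA·BC·CCA·CCA·BC·CCA·CCA·BC·C·CCA·CCA·CCA·BC·CCA·CCA·BC·C·CCA·CCA·CCA·BC·CCA·CCA·BC·C·CCA·CCA·CCA·CCA·BC·CCA·CCA·BC·CCA·CCA·BC·C·CCA·CCA·CCA·BC·CCA·CCA·BC·C·CCA·CCA·CCA·CCA·BC·CCA·CCA·BC·CCA·CCA·BC·C·CCA·CCA·CCA·BC·CCA·CCA·BC·C·CCA·CCA·CCA·CCA·BC·CCA·CCA·BC·CCA·CCA·BC·CCA·CCA·BC·C·CCA
    A ↦ BC
    B ↦ C
    C ↦ CCA

A->BC, B->C, C->CCA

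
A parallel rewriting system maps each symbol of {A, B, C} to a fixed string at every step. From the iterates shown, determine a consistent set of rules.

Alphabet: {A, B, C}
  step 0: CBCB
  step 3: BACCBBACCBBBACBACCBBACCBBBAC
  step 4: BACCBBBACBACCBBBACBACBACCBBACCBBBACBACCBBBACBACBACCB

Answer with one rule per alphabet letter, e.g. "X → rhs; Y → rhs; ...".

  step 3 ⇒ step 4: BACCBBACCBBBACBACCBBACCBBBAC ⇒ BAC·C·B·B·BAC·BAC·C·B·B·BAC·BAC·BAC·C·B·BAC·C·B·B·BAC·BAC·C·B·B·BAC·BAC·BAC·C·B
    A ↦ C
    B ↦ BAC
    C ↦ B

A->C, B->BAC, C->B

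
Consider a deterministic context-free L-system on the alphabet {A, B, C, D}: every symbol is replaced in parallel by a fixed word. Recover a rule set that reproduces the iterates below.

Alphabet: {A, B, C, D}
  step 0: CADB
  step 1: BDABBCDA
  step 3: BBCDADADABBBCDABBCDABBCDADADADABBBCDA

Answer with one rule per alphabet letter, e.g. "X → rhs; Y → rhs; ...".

  step 0 ⇒ step 1: CADB ⇒ B·DA·BBC·DA
    A ↦ DA
    B ↦ DA
    C ↦ B
    D ↦ BBC

A->DA, B->DA, C->B, D->BBC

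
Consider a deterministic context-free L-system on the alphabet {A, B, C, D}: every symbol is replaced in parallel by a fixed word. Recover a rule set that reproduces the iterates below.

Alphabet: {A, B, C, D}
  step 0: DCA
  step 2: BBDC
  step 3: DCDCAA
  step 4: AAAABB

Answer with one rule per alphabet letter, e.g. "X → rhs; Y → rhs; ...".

  step 3 ⇒ step 4: DCDCAA ⇒ A·A·A·A·B·B
    A ↦ B
    C ↦ A
    D ↦ A
  step 2 ⇒ step 3: BBDC ⇒ DC·DC·A·A
    B ↦ DC

A->B, B->DC, C->A, D->A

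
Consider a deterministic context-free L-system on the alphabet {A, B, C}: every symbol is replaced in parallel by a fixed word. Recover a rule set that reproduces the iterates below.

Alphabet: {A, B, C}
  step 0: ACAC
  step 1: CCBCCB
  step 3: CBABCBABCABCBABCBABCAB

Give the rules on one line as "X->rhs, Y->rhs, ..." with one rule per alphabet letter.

A->C, B->AB, C->CB

  step 0 ⇒ step 1: ACAC ⇒ C·CB·C·CB
    A ↦ C
    C ↦ CB
    B ↦ AB  (constrained at step 1)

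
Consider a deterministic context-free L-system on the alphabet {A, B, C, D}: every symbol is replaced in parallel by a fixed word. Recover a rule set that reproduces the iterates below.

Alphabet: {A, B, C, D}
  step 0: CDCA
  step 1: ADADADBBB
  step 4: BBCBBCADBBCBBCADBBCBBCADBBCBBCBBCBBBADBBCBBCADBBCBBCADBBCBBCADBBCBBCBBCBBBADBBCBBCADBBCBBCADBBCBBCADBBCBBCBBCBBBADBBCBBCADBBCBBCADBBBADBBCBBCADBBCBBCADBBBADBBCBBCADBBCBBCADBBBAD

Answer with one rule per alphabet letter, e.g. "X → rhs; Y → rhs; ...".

  step 0 ⇒ step 1: CDCA ⇒ AD·AD·AD·BBB
    A ↦ BBB
    C ↦ AD
    D ↦ AD
    B ↦ BBC  (constrained at step 1)

A->BBB, B->BBC, C->AD, D->AD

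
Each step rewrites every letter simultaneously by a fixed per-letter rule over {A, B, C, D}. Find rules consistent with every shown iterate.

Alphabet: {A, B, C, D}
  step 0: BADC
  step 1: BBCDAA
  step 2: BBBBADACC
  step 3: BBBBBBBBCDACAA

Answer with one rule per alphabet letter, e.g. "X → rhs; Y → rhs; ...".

A->C, B->BB, C->A, D->DA

  step 2 ⇒ step 3: BBBBADACC ⇒ BB·BB·BB·BB·C·DA·C·A·A
    A ↦ C
    B ↦ BB
    C ↦ A
    D ↦ DA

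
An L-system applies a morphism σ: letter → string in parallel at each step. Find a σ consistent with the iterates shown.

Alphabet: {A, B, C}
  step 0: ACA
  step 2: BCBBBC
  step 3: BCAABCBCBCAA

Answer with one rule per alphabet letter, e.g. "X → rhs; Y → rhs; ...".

  step 2 ⇒ step 3: BCBBBC ⇒ BC·AA·BC·BC·BC·AA
    B ↦ BC
    C ↦ AA
    A ↦ B  (constrained at step 0)

A->B, B->BC, C->AA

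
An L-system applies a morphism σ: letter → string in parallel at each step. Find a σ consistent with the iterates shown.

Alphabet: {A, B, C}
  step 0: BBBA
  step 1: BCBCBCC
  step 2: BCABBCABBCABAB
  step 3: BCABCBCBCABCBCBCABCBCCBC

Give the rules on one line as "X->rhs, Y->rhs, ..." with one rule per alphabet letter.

A->C, B->BC, C->AB

  step 2 ⇒ step 3: BCABBCABBCABAB ⇒ BC·AB·C·BC·BC·AB·C·BC·BC·AB·C·BC·C·BC
    A ↦ C
    B ↦ BC
    C ↦ AB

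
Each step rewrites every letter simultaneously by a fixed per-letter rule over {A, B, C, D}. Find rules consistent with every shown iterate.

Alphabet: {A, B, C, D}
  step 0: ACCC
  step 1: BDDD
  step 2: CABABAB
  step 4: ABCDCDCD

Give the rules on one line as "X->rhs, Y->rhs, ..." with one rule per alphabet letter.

  step 1 ⇒ step 2: BDDD ⇒ C·AB·AB·AB
    B ↦ C
    D ↦ AB
  step 0 ⇒ step 1: ACCC ⇒ B·D·D·D
    A ↦ B
  step 0 ⇒ step 1: ACCC ⇒ B·D·D·D
    C ↦ D

A->B, B->C, C->D, D->AB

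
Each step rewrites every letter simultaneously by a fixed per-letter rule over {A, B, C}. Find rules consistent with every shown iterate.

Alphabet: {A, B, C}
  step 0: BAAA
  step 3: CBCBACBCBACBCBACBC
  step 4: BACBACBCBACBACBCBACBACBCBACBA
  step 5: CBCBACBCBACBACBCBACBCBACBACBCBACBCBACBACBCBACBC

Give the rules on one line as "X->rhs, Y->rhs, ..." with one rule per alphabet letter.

A->BC, B->C, C->BA

  step 4 ⇒ step 5: BACBACBCBACBACBCBACBACBCBACBA ⇒ C·BC·BA·C·BC·BA·C·BA·C·BC·BA·C·BC·BA·C·BA·C·BC·BA·C·BC·BA·C·BA·C·BC·BA·C·BC
    A ↦ BC
    B ↦ C
    C ↦ BA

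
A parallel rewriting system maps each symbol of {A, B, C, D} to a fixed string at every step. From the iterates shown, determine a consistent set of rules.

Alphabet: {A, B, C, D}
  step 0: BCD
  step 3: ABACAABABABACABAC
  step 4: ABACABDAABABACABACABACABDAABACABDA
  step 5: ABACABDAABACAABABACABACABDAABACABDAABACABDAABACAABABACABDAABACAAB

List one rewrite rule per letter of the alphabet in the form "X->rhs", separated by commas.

  step 4 ⇒ step 5: ABACABDAABABACABACABACABDAABACABDA ⇒ AB·AC·AB·DA·AB·AC·A·AB·AB·AC·AB·AC·AB·DA·AB·AC·AB·DA·AB·AC·AB·DA·AB·AC·A·AB·AB·AC·AB·DA·AB·AC·A·AB
    A ↦ AB
    B ↦ AC
    C ↦ DA
    D ↦ A

A->AB, B->AC, C->DA, D->A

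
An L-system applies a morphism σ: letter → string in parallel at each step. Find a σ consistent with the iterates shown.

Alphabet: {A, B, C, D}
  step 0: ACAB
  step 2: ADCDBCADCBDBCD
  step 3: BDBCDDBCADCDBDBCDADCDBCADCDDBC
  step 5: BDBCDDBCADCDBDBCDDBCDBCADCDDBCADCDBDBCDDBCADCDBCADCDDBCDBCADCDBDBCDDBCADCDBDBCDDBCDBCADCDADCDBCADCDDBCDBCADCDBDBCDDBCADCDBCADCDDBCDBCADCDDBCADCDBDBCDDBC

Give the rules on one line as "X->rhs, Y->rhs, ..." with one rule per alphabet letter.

A->B, B->ADC, C->D, D->DBC

  step 2 ⇒ step 3: ADCDBCADCBDBCD ⇒ B·DBC·D·DBC·ADC·D·B·DBC·D·ADC·DBC·ADC·D·DBC
    A ↦ B
    B ↦ ADC
    C ↦ D
    D ↦ DBC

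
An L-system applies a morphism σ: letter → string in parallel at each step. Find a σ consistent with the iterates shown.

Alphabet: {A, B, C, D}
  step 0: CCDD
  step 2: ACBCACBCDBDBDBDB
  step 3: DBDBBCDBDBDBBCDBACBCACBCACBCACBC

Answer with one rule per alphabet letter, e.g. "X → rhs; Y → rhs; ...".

  step 2 ⇒ step 3: ACBCACBCDBDBDBDB ⇒ DB·DB·BC·DB·DB·DB·BC·DB·AC·BC·AC·BC·AC·BC·AC·BC
    A ↦ DB
    B ↦ BC
    C ↦ DB
    D ↦ AC

A->DB, B->BC, C->DB, D->AC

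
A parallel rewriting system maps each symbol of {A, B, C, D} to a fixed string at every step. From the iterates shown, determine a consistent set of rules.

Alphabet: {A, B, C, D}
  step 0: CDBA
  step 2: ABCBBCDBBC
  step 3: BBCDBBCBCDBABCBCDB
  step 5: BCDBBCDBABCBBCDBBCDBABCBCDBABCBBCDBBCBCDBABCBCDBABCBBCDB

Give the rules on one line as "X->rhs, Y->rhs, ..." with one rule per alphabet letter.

  step 2 ⇒ step 3: ABCBBCDBBC ⇒ B·BC·DB·BC·BC·DB·A·BC·BC·DB
    A ↦ B
    B ↦ BC
    C ↦ DB
    D ↦ A

A->B, B->BC, C->DB, D->A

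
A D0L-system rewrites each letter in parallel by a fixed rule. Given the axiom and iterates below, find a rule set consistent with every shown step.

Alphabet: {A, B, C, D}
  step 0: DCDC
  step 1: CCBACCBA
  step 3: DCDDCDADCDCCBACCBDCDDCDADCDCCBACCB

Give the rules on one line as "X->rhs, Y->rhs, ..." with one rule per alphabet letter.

  step 0 ⇒ step 1: DCDC ⇒ CCB·A·CCB·A
    C ↦ A
    D ↦ CCB
    A ↦ DCD  (constrained at step 1)
    B ↦ CA  (constrained at step 1)

A->DCD, B->CA, C->A, D->CCB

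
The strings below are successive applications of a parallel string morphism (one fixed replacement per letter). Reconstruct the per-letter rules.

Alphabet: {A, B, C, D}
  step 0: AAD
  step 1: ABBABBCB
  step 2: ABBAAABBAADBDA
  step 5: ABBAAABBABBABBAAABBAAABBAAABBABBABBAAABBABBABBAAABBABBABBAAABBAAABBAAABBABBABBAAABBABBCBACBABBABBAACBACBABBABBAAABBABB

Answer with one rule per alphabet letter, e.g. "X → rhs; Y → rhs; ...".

  step 1 ⇒ step 2: ABBABBCB ⇒ ABB·A·A·ABB·A·A·DBD·A
    A ↦ ABB
    B ↦ A
    C ↦ DBD
  step 0 ⇒ step 1: AAD ⇒ ABB·ABB·CB
    D ↦ CB

A->ABB, B->A, C->DBD, D->CB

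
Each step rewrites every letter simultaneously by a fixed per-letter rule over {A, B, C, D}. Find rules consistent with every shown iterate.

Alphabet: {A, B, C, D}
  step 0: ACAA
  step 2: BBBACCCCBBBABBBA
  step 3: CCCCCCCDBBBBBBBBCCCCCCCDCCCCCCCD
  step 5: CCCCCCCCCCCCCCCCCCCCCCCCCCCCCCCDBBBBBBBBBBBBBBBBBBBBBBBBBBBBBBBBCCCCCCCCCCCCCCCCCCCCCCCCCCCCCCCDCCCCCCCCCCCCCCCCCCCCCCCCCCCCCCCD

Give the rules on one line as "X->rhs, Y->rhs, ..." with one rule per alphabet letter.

  step 2 ⇒ step 3: BBBACCCCBBBABBBA ⇒ CC·CC·CC·CD·BB·BB·BB·BB·CC·CC·CC·CD·CC·CC·CC·CD
    A ↦ CD
    B ↦ CC
    C ↦ BB
    D ↦ BA  (constrained at step 3)

A->CD, B->CC, C->BB, D->BA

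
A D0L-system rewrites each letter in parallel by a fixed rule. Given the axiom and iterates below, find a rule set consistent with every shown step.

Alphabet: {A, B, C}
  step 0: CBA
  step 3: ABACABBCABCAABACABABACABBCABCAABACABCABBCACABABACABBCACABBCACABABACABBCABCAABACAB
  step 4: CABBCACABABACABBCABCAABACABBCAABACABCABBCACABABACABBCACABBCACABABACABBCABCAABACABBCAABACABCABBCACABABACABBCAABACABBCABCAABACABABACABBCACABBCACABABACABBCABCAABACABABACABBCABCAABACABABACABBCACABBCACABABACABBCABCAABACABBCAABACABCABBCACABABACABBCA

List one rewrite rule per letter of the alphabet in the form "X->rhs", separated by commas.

A->CAB, B->BCA, C->ABA

  step 3 ⇒ step 4: ABACABBCABCAABACABABACABBCABCAABACABCABBCACABABACABBCACABBCACABABACABBCABCAABACAB ⇒ CAB·BCA·CAB·ABA·CAB·BCA·BCA·ABA·CAB·BCA·ABA·CAB·CAB·BCA·CAB·ABA·CAB·BCA·CAB·BCA·CAB·ABA·CAB·BCA·BCA·ABA·CAB·BCA·ABA·CAB·CAB·BCA·CAB·ABA·CAB·BCA·ABA·CAB·BCA·BCA·ABA·CAB·ABA·CAB·BCA·CAB·BCA·CAB·ABA·CAB·BCA·BCA·ABA·CAB·ABA·CAB·BCA·BCA·ABA·CAB·ABA·CAB·BCA·CAB·BCA·CAB·ABA·CAB·BCA·BCA·ABA·CAB·BCA·ABA·CAB·CAB·BCA·CAB·ABA·CAB·BCA
    A ↦ CAB
    B ↦ BCA
    C ↦ ABA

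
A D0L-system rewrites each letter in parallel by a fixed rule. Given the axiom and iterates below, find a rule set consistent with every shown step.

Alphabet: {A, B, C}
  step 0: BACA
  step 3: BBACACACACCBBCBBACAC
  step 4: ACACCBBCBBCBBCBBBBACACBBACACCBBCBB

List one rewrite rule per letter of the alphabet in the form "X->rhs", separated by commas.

  step 3 ⇒ step 4: BBACACACACCBBCBBACAC ⇒ AC·AC·C·BB·C·BB·C·BB·C·BB·BB·AC·AC·BB·AC·AC·C·BB·C·BB
    A ↦ C
    B ↦ AC
    C ↦ BB

A->C, B->AC, C->BB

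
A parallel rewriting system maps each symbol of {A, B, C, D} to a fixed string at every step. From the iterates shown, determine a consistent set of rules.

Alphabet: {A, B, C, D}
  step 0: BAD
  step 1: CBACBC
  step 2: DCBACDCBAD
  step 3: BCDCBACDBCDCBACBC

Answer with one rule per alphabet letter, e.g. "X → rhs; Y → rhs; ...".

  step 2 ⇒ step 3: DCBACDCBAD ⇒ BC·D·CBA·C·D·BC·D·CBA·C·BC
    A ↦ C
    B ↦ CBA
    C ↦ D
    D ↦ BC

A->C, B->CBA, C->D, D->BC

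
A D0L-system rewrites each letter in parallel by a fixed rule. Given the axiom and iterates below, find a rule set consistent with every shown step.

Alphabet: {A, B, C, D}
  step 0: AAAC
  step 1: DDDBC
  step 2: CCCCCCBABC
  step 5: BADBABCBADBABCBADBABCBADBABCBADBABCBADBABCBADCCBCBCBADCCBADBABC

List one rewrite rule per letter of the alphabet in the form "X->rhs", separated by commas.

A->D, B->BA, C->BC, D->CC

  step 1 ⇒ step 2: DDDBC ⇒ CC·CC·CC·BA·BC
    B ↦ BA
    C ↦ BC
    D ↦ CC
  step 0 ⇒ step 1: AAAC ⇒ D·D·D·BC
    A ↦ D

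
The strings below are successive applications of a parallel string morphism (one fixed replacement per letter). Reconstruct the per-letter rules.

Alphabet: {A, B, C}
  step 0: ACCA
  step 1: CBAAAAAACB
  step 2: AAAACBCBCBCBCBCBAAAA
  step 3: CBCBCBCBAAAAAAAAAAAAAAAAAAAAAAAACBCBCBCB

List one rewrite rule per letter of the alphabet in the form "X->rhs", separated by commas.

A->CB, B->A, C->AAA

  step 2 ⇒ step 3: AAAACBCBCBCBCBCBAAAA ⇒ CB·CB·CB·CB·AAA·A·AAA·A·AAA·A·AAA·A·AAA·A·AAA·A·CB·CB·CB·CB
    A ↦ CB
    B ↦ A
    C ↦ AAA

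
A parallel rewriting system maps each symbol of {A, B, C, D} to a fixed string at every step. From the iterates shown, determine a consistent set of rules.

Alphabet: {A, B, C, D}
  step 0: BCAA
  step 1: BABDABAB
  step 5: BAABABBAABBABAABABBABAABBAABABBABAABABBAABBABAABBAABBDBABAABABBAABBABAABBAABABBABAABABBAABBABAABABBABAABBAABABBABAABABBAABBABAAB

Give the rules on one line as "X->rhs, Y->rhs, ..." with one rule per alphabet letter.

  step 0 ⇒ step 1: BCAA ⇒ BA·BD·AB·AB
    A ↦ AB
    B ↦ BA
    C ↦ BD
    D ↦ CB  (constrained at step 1)

A->AB, B->BA, C->BD, D->CB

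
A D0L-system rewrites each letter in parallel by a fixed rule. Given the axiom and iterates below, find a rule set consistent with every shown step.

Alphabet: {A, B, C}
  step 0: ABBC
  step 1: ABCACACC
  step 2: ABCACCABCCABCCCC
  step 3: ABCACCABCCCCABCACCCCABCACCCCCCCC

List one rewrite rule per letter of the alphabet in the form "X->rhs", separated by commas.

A->AB, B->CA, C->CC

  step 2 ⇒ step 3: ABCACCABCCABCCCC ⇒ AB·CA·CC·AB·CC·CC·AB·CA·CC·CC·AB·CA·CC·CC·CC·CC
    A ↦ AB
    B ↦ CA
    C ↦ CC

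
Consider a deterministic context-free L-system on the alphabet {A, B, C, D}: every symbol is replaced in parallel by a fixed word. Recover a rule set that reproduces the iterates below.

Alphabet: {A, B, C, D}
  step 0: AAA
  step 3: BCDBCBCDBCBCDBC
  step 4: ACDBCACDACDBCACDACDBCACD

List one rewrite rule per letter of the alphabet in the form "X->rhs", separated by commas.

A->BC, B->AC, C->D, D->BC

  step 3 ⇒ step 4: BCDBCBCDBCBCDBC ⇒ AC·D·BC·AC·D·AC·D·BC·AC·D·AC·D·BC·AC·D
    B ↦ AC
    C ↦ D
    D ↦ BC
    A ↦ BC  (constrained at step 0)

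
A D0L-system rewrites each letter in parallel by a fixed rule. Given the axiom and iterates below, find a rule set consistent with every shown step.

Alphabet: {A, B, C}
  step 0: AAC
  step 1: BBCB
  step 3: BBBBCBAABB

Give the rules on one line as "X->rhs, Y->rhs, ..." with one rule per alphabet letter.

  step 0 ⇒ step 1: AAC ⇒ B·B·CB
    A ↦ B
    C ↦ CB
    B ↦ AA  (constrained at step 1)

A->B, B->AA, C->CB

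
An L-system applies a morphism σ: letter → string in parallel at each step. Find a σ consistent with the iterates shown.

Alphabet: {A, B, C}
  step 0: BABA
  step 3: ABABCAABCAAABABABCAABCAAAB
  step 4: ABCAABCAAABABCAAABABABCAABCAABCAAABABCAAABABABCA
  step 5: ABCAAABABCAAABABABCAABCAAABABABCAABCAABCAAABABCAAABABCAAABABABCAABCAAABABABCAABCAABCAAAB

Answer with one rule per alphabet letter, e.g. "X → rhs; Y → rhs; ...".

A->AB, B->CA, C->A

  step 4 ⇒ step 5: ABCAABCAAABABCAAABABABCAABCAABCAAABABCAAABABABCA ⇒ AB·CA·A·AB·AB·CA·A·AB·AB·AB·CA·AB·CA·A·AB·AB·AB·CA·AB·CA·AB·CA·A·AB·AB·CA·A·AB·AB·CA·A·AB·AB·AB·CA·AB·CA·A·AB·AB·AB·CA·AB·CA·AB·CA·A·AB
    A ↦ AB
    B ↦ CA
    C ↦ A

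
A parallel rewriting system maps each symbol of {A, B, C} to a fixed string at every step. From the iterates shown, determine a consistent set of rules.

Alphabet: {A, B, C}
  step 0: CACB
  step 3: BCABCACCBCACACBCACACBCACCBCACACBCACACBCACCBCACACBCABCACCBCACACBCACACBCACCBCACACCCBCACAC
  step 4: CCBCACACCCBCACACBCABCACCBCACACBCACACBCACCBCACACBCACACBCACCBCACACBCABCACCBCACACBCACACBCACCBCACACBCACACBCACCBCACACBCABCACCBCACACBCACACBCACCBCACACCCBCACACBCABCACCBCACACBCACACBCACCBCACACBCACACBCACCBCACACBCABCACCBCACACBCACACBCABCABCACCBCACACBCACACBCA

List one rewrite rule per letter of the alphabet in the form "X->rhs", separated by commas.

  step 3 ⇒ step 4: BCABCACCBCACACBCACACBCACCBCACACBCACACBCACCBCACACBCABCACCBCACACBCACACBCACCBCACACCCBCACAC ⇒ CC·BCA·CAC·CC·BCA·CAC·BCA·BCA·CC·BCA·CAC·BCA·CAC·BCA·CC·BCA·CAC·BCA·CAC·BCA·CC·BCA·CAC·BCA·BCA·CC·BCA·CAC·BCA·CAC·BCA·CC·BCA·CAC·BCA·CAC·BCA·CC·BCA·CAC·BCA·BCA·CC·BCA·CAC·BCA·CAC·BCA·CC·BCA·CAC·CC·BCA·CAC·BCA·BCA·CC·BCA·CAC·BCA·CAC·BCA·CC·BCA·CAC·BCA·CAC·BCA·CC·BCA·CAC·BCA·BCA·CC·BCA·CAC·BCA·CAC·BCA·BCA·BCA·CC·BCA·CAC·BCA·CAC·BCA
    A ↦ CAC
    B ↦ CC
    C ↦ BCA

A->CAC, B->CC, C->BCA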